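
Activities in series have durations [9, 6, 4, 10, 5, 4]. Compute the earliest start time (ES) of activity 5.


Activity 5 starts after activities 1 through 4 complete.
Predecessor durations: [9, 6, 4, 10]
ES = 9 + 6 + 4 + 10 = 29

29


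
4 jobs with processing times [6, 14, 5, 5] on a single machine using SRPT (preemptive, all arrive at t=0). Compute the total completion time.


Since all jobs arrive at t=0, SRPT equals SPT ordering.
SPT order: [5, 5, 6, 14]
Completion times:
  Job 1: p=5, C=5
  Job 2: p=5, C=10
  Job 3: p=6, C=16
  Job 4: p=14, C=30
Total completion time = 5 + 10 + 16 + 30 = 61

61


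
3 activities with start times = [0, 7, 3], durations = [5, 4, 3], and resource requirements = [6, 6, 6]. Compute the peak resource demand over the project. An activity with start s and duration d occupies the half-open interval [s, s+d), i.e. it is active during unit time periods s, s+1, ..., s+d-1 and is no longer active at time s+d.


Each activity i is active on [start_i, start_i + duration_i).
Compute total resource usage per time slot:
  t=0: active resources = [6], total = 6
  t=1: active resources = [6], total = 6
  t=2: active resources = [6], total = 6
  t=3: active resources = [6, 6], total = 12
  t=4: active resources = [6, 6], total = 12
  t=5: active resources = [6], total = 6
  t=6: active resources = [], total = 0
  t=7: active resources = [6], total = 6
  t=8: active resources = [6], total = 6
  t=9: active resources = [6], total = 6
  t=10: active resources = [6], total = 6
Peak resource demand = 12

12


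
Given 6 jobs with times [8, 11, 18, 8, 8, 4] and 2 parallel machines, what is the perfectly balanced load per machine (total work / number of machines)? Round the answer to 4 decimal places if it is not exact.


Total processing time = 8 + 11 + 18 + 8 + 8 + 4 = 57
Number of machines = 2
Ideal balanced load = 57 / 2 = 28.5

28.5


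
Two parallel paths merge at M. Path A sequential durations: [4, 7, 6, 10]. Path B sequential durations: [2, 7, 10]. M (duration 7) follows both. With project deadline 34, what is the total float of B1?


Forward pass: ES(B1) = sum of predecessors on chain B = 0
EF = ES + duration = 0 + 2 = 2
Backward pass: LF(M) = deadline = 34; LS(M) = 34 - 7 = 27
LF(B1) = LS(M) - sum(successors on chain B) = 27 - 17 = 10
LS = LF - duration = 10 - 2 = 8
Total float = LS - ES = 8 - 0 = 8

8


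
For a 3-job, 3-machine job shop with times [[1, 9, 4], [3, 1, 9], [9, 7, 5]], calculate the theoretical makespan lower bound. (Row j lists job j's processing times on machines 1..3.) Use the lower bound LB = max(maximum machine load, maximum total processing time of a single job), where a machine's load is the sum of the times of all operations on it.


Machine loads:
  Machine 1: 1 + 3 + 9 = 13
  Machine 2: 9 + 1 + 7 = 17
  Machine 3: 4 + 9 + 5 = 18
Max machine load = 18
Job totals:
  Job 1: 14
  Job 2: 13
  Job 3: 21
Max job total = 21
Lower bound = max(18, 21) = 21

21


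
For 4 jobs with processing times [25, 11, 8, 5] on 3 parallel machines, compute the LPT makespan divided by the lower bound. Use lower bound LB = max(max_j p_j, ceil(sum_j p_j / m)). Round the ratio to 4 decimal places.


LPT order: [25, 11, 8, 5]
Machine loads after assignment: [25, 11, 13]
LPT makespan = 25
Lower bound = max(max_job, ceil(total/3)) = max(25, 17) = 25
Ratio = 25 / 25 = 1.0

1.0


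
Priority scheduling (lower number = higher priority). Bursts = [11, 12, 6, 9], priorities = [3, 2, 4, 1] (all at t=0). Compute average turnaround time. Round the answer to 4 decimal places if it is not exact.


Sort by priority (ascending = highest first):
Order: [(1, 9), (2, 12), (3, 11), (4, 6)]
Completion times:
  Priority 1, burst=9, C=9
  Priority 2, burst=12, C=21
  Priority 3, burst=11, C=32
  Priority 4, burst=6, C=38
Average turnaround = 100/4 = 25.0

25.0


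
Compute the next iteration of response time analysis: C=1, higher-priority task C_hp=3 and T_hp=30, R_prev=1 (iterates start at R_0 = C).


R_next = C + ceil(R_prev / T_hp) * C_hp
ceil(1 / 30) = ceil(0.0333) = 1
Interference = 1 * 3 = 3
R_next = 1 + 3 = 4

4


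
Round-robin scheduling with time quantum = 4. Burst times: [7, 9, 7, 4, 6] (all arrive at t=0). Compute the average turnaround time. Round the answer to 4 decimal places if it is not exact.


Time quantum = 4
Execution trace:
  J1 runs 4 units, time = 4
  J2 runs 4 units, time = 8
  J3 runs 4 units, time = 12
  J4 runs 4 units, time = 16
  J5 runs 4 units, time = 20
  J1 runs 3 units, time = 23
  J2 runs 4 units, time = 27
  J3 runs 3 units, time = 30
  J5 runs 2 units, time = 32
  J2 runs 1 units, time = 33
Finish times: [23, 33, 30, 16, 32]
Average turnaround = 134/5 = 26.8

26.8


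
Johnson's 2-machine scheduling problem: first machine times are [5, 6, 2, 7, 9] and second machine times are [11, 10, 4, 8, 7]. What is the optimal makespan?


Apply Johnson's rule:
  Group 1 (a <= b): [(3, 2, 4), (1, 5, 11), (2, 6, 10), (4, 7, 8)]
  Group 2 (a > b): [(5, 9, 7)]
Optimal job order: [3, 1, 2, 4, 5]
Schedule:
  Job 3: M1 done at 2, M2 done at 6
  Job 1: M1 done at 7, M2 done at 18
  Job 2: M1 done at 13, M2 done at 28
  Job 4: M1 done at 20, M2 done at 36
  Job 5: M1 done at 29, M2 done at 43
Makespan = 43

43


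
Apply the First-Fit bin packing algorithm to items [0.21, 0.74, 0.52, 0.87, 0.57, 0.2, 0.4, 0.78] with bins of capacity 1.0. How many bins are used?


Place items sequentially using First-Fit:
  Item 0.21 -> new Bin 1
  Item 0.74 -> Bin 1 (now 0.95)
  Item 0.52 -> new Bin 2
  Item 0.87 -> new Bin 3
  Item 0.57 -> new Bin 4
  Item 0.2 -> Bin 2 (now 0.72)
  Item 0.4 -> Bin 4 (now 0.97)
  Item 0.78 -> new Bin 5
Total bins used = 5

5


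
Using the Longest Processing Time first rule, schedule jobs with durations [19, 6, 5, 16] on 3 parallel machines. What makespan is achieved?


Sort jobs in decreasing order (LPT): [19, 16, 6, 5]
Assign each job to the least loaded machine:
  Machine 1: jobs [19], load = 19
  Machine 2: jobs [16], load = 16
  Machine 3: jobs [6, 5], load = 11
Makespan = max load = 19

19


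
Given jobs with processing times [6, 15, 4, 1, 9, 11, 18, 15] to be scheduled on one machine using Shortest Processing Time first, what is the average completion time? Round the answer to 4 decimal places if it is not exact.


Sort jobs by processing time (SPT order): [1, 4, 6, 9, 11, 15, 15, 18]
Compute completion times sequentially:
  Job 1: processing = 1, completes at 1
  Job 2: processing = 4, completes at 5
  Job 3: processing = 6, completes at 11
  Job 4: processing = 9, completes at 20
  Job 5: processing = 11, completes at 31
  Job 6: processing = 15, completes at 46
  Job 7: processing = 15, completes at 61
  Job 8: processing = 18, completes at 79
Sum of completion times = 254
Average completion time = 254/8 = 31.75

31.75


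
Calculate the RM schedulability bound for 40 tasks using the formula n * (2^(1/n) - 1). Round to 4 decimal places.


Compute 2^(1/40) = 1.0174796921
Subtract 1: 1.0174796921 - 1 = 0.0174796921
Multiply by n: 40 * 0.0174796921 = 0.6991876840
Round to 4 dp: 0.6992

0.6992


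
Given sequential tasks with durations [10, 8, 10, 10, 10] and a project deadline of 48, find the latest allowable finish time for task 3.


LF(activity 3) = deadline - sum of successor durations
Successors: activities 4 through 5 with durations [10, 10]
Sum of successor durations = 20
LF = 48 - 20 = 28

28


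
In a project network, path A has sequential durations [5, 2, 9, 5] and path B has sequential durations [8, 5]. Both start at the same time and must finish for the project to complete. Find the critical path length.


Path A total = 5 + 2 + 9 + 5 = 21
Path B total = 8 + 5 = 13
Critical path = longest path = max(21, 13) = 21

21


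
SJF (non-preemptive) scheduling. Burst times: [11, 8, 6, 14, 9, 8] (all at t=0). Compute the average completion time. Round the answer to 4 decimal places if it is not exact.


SJF order (ascending): [6, 8, 8, 9, 11, 14]
Completion times:
  Job 1: burst=6, C=6
  Job 2: burst=8, C=14
  Job 3: burst=8, C=22
  Job 4: burst=9, C=31
  Job 5: burst=11, C=42
  Job 6: burst=14, C=56
Average completion = 171/6 = 28.5

28.5


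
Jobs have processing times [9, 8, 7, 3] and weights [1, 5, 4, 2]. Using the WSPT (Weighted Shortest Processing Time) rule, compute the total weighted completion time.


Compute p/w ratios and sort ascending (WSPT): [(3, 2), (8, 5), (7, 4), (9, 1)]
Compute weighted completion times:
  Job (p=3,w=2): C=3, w*C=2*3=6
  Job (p=8,w=5): C=11, w*C=5*11=55
  Job (p=7,w=4): C=18, w*C=4*18=72
  Job (p=9,w=1): C=27, w*C=1*27=27
Total weighted completion time = 160

160


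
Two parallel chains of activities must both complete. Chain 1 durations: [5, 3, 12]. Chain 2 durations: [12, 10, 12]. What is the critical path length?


Path A total = 5 + 3 + 12 = 20
Path B total = 12 + 10 + 12 = 34
Critical path = longest path = max(20, 34) = 34

34


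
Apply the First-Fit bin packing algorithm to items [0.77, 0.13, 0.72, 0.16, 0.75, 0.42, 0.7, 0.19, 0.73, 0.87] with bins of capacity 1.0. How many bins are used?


Place items sequentially using First-Fit:
  Item 0.77 -> new Bin 1
  Item 0.13 -> Bin 1 (now 0.9)
  Item 0.72 -> new Bin 2
  Item 0.16 -> Bin 2 (now 0.88)
  Item 0.75 -> new Bin 3
  Item 0.42 -> new Bin 4
  Item 0.7 -> new Bin 5
  Item 0.19 -> Bin 3 (now 0.94)
  Item 0.73 -> new Bin 6
  Item 0.87 -> new Bin 7
Total bins used = 7

7


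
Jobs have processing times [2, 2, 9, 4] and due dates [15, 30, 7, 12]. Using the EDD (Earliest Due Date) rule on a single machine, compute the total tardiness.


Sort by due date (EDD order): [(9, 7), (4, 12), (2, 15), (2, 30)]
Compute completion times and tardiness:
  Job 1: p=9, d=7, C=9, tardiness=max(0,9-7)=2
  Job 2: p=4, d=12, C=13, tardiness=max(0,13-12)=1
  Job 3: p=2, d=15, C=15, tardiness=max(0,15-15)=0
  Job 4: p=2, d=30, C=17, tardiness=max(0,17-30)=0
Total tardiness = 3

3


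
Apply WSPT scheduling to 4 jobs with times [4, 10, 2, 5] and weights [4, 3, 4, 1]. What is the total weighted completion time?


Compute p/w ratios and sort ascending (WSPT): [(2, 4), (4, 4), (10, 3), (5, 1)]
Compute weighted completion times:
  Job (p=2,w=4): C=2, w*C=4*2=8
  Job (p=4,w=4): C=6, w*C=4*6=24
  Job (p=10,w=3): C=16, w*C=3*16=48
  Job (p=5,w=1): C=21, w*C=1*21=21
Total weighted completion time = 101

101


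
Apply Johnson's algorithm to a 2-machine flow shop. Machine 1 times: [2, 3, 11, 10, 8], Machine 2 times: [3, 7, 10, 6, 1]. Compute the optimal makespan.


Apply Johnson's rule:
  Group 1 (a <= b): [(1, 2, 3), (2, 3, 7)]
  Group 2 (a > b): [(3, 11, 10), (4, 10, 6), (5, 8, 1)]
Optimal job order: [1, 2, 3, 4, 5]
Schedule:
  Job 1: M1 done at 2, M2 done at 5
  Job 2: M1 done at 5, M2 done at 12
  Job 3: M1 done at 16, M2 done at 26
  Job 4: M1 done at 26, M2 done at 32
  Job 5: M1 done at 34, M2 done at 35
Makespan = 35

35


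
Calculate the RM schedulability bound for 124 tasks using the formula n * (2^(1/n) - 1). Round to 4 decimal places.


Compute 2^(1/124) = 1.0056055492
Subtract 1: 1.0056055492 - 1 = 0.0056055492
Multiply by n: 124 * 0.0056055492 = 0.6950881008
Round to 4 dp: 0.6951

0.6951


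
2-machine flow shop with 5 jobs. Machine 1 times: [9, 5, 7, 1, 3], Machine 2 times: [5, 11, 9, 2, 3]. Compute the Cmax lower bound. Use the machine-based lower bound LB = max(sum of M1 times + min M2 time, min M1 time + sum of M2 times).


LB1 = sum(M1 times) + min(M2 times) = 25 + 2 = 27
LB2 = min(M1 times) + sum(M2 times) = 1 + 30 = 31
Lower bound = max(LB1, LB2) = max(27, 31) = 31

31


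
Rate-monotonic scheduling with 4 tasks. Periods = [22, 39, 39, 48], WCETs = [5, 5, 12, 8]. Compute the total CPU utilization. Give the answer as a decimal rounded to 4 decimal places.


Compute individual utilizations (exact fractions):
  Task 1: C/T = 5/22 (approx. 0.2273)
  Task 2: C/T = 5/39 (approx. 0.1282)
  Task 3: C/T = 12/39 = 4/13 (approx. 0.3077)
  Task 4: C/T = 8/48 = 1/6 (approx. 0.1667)
Total utilization U = 5/22 + 5/39 + 4/13 + 1/6 = 356/429
Rounded to 4 decimal places: U = 0.8298
RM (Liu & Layland) bound for 4 tasks = 0.756828; compare with U = 356/429 (approx. 0.829837)
bound < U <= 1, so the RM sufficient condition is not met (inconclusive; an exact test such as response-time analysis is needed).

0.8298


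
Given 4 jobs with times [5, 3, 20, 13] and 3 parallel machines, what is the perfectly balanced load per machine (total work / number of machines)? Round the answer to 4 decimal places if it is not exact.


Total processing time = 5 + 3 + 20 + 13 = 41
Number of machines = 3
Ideal balanced load = 41 / 3 = 13.6667

13.6667


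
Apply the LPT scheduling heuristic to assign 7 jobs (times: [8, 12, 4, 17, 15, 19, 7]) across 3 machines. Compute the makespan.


Sort jobs in decreasing order (LPT): [19, 17, 15, 12, 8, 7, 4]
Assign each job to the least loaded machine:
  Machine 1: jobs [19, 7], load = 26
  Machine 2: jobs [17, 8, 4], load = 29
  Machine 3: jobs [15, 12], load = 27
Makespan = max load = 29

29


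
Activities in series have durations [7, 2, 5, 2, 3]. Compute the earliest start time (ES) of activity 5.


Activity 5 starts after activities 1 through 4 complete.
Predecessor durations: [7, 2, 5, 2]
ES = 7 + 2 + 5 + 2 = 16

16


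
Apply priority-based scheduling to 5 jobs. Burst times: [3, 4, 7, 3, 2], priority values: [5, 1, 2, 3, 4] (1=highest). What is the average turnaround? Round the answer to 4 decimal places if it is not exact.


Sort by priority (ascending = highest first):
Order: [(1, 4), (2, 7), (3, 3), (4, 2), (5, 3)]
Completion times:
  Priority 1, burst=4, C=4
  Priority 2, burst=7, C=11
  Priority 3, burst=3, C=14
  Priority 4, burst=2, C=16
  Priority 5, burst=3, C=19
Average turnaround = 64/5 = 12.8

12.8


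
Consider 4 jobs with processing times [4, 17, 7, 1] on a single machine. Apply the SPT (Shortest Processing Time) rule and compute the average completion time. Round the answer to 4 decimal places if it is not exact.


Sort jobs by processing time (SPT order): [1, 4, 7, 17]
Compute completion times sequentially:
  Job 1: processing = 1, completes at 1
  Job 2: processing = 4, completes at 5
  Job 3: processing = 7, completes at 12
  Job 4: processing = 17, completes at 29
Sum of completion times = 47
Average completion time = 47/4 = 11.75

11.75


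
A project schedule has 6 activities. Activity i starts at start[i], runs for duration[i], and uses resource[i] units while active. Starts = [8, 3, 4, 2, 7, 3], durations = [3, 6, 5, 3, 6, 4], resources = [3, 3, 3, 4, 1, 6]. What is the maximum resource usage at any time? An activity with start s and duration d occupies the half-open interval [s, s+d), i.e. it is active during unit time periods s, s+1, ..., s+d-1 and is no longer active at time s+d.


Each activity i is active on [start_i, start_i + duration_i).
Compute total resource usage per time slot:
  t=0: active resources = [], total = 0
  t=1: active resources = [], total = 0
  t=2: active resources = [4], total = 4
  t=3: active resources = [3, 4, 6], total = 13
  t=4: active resources = [3, 3, 4, 6], total = 16
  t=5: active resources = [3, 3, 6], total = 12
  t=6: active resources = [3, 3, 6], total = 12
  t=7: active resources = [3, 3, 1], total = 7
  t=8: active resources = [3, 3, 3, 1], total = 10
  t=9: active resources = [3, 1], total = 4
  t=10: active resources = [3, 1], total = 4
  t=11: active resources = [1], total = 1
  t=12: active resources = [1], total = 1
Peak resource demand = 16

16


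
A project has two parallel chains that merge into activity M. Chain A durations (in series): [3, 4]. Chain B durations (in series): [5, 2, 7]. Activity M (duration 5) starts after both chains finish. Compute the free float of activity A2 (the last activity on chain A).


ES(A2) = sum of predecessors on chain A = 3
EF(A2) = ES + duration = 3 + 4 = 7
Successor of A2 is M. ES(M) = max(sum(A), sum(B)) = max(7, 14) = 14
Free float = ES(successor) - EF(current) = 14 - 7 = 7

7


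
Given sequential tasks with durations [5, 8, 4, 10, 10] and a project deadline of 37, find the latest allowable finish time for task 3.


LF(activity 3) = deadline - sum of successor durations
Successors: activities 4 through 5 with durations [10, 10]
Sum of successor durations = 20
LF = 37 - 20 = 17

17


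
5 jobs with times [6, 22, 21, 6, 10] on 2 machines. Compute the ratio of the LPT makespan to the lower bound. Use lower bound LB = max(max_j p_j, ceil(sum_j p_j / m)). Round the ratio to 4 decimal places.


LPT order: [22, 21, 10, 6, 6]
Machine loads after assignment: [34, 31]
LPT makespan = 34
Lower bound = max(max_job, ceil(total/2)) = max(22, 33) = 33
Ratio = 34 / 33 = 1.0303

1.0303


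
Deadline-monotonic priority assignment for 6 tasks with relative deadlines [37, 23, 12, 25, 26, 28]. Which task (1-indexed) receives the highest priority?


Sort tasks by relative deadline (ascending):
  Task 3: deadline = 12
  Task 2: deadline = 23
  Task 4: deadline = 25
  Task 5: deadline = 26
  Task 6: deadline = 28
  Task 1: deadline = 37
Priority order (highest first): [3, 2, 4, 5, 6, 1]
Highest priority task = 3

3


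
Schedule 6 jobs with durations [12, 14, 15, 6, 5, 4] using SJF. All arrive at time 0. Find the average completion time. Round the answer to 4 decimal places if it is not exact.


SJF order (ascending): [4, 5, 6, 12, 14, 15]
Completion times:
  Job 1: burst=4, C=4
  Job 2: burst=5, C=9
  Job 3: burst=6, C=15
  Job 4: burst=12, C=27
  Job 5: burst=14, C=41
  Job 6: burst=15, C=56
Average completion = 152/6 = 25.3333

25.3333


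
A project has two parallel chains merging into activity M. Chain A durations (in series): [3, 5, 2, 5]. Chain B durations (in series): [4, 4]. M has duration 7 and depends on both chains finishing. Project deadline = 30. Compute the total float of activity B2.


Forward pass: ES(B2) = sum of predecessors on chain B = 4
EF = ES + duration = 4 + 4 = 8
Backward pass: LF(M) = deadline = 30; LS(M) = 30 - 7 = 23
LF(B2) = LS(M) - sum(successors on chain B) = 23 - 0 = 23
LS = LF - duration = 23 - 4 = 19
Total float = LS - ES = 19 - 4 = 15

15


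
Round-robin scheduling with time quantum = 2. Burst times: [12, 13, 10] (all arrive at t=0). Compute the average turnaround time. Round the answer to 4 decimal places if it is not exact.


Time quantum = 2
Execution trace:
  J1 runs 2 units, time = 2
  J2 runs 2 units, time = 4
  J3 runs 2 units, time = 6
  J1 runs 2 units, time = 8
  J2 runs 2 units, time = 10
  J3 runs 2 units, time = 12
  J1 runs 2 units, time = 14
  J2 runs 2 units, time = 16
  J3 runs 2 units, time = 18
  J1 runs 2 units, time = 20
  J2 runs 2 units, time = 22
  J3 runs 2 units, time = 24
  J1 runs 2 units, time = 26
  J2 runs 2 units, time = 28
  J3 runs 2 units, time = 30
  J1 runs 2 units, time = 32
  J2 runs 2 units, time = 34
  J2 runs 1 units, time = 35
Finish times: [32, 35, 30]
Average turnaround = 97/3 = 32.3333

32.3333


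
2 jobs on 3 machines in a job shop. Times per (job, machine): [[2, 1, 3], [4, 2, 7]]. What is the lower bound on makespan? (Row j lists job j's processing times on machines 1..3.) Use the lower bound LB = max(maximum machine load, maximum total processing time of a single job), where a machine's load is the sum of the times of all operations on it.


Machine loads:
  Machine 1: 2 + 4 = 6
  Machine 2: 1 + 2 = 3
  Machine 3: 3 + 7 = 10
Max machine load = 10
Job totals:
  Job 1: 6
  Job 2: 13
Max job total = 13
Lower bound = max(10, 13) = 13

13


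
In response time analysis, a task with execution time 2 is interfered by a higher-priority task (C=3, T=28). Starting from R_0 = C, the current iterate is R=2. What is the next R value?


R_next = C + ceil(R_prev / T_hp) * C_hp
ceil(2 / 28) = ceil(0.0714) = 1
Interference = 1 * 3 = 3
R_next = 2 + 3 = 5

5


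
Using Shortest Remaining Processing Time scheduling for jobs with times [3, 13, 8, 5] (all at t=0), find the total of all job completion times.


Since all jobs arrive at t=0, SRPT equals SPT ordering.
SPT order: [3, 5, 8, 13]
Completion times:
  Job 1: p=3, C=3
  Job 2: p=5, C=8
  Job 3: p=8, C=16
  Job 4: p=13, C=29
Total completion time = 3 + 8 + 16 + 29 = 56

56


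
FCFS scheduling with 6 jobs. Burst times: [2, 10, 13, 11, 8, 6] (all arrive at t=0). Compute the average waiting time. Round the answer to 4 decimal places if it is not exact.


FCFS order (as given): [2, 10, 13, 11, 8, 6]
Waiting times:
  Job 1: wait = 0
  Job 2: wait = 2
  Job 3: wait = 12
  Job 4: wait = 25
  Job 5: wait = 36
  Job 6: wait = 44
Sum of waiting times = 119
Average waiting time = 119/6 = 19.8333

19.8333


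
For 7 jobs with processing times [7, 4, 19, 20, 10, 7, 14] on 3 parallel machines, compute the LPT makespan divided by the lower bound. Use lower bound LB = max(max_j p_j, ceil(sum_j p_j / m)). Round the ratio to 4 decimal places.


LPT order: [20, 19, 14, 10, 7, 7, 4]
Machine loads after assignment: [27, 26, 28]
LPT makespan = 28
Lower bound = max(max_job, ceil(total/3)) = max(20, 27) = 27
Ratio = 28 / 27 = 1.037

1.037


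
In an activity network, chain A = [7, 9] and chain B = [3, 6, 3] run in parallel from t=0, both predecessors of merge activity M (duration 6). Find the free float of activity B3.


ES(B3) = sum of predecessors on chain B = 9
EF(B3) = ES + duration = 9 + 3 = 12
Successor of B3 is M. ES(M) = max(sum(A), sum(B)) = max(16, 12) = 16
Free float = ES(successor) - EF(current) = 16 - 12 = 4

4


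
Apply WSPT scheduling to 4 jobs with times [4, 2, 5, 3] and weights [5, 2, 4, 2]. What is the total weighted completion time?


Compute p/w ratios and sort ascending (WSPT): [(4, 5), (2, 2), (5, 4), (3, 2)]
Compute weighted completion times:
  Job (p=4,w=5): C=4, w*C=5*4=20
  Job (p=2,w=2): C=6, w*C=2*6=12
  Job (p=5,w=4): C=11, w*C=4*11=44
  Job (p=3,w=2): C=14, w*C=2*14=28
Total weighted completion time = 104

104


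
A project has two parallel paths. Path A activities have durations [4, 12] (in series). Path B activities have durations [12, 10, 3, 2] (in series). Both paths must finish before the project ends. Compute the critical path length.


Path A total = 4 + 12 = 16
Path B total = 12 + 10 + 3 + 2 = 27
Critical path = longest path = max(16, 27) = 27

27


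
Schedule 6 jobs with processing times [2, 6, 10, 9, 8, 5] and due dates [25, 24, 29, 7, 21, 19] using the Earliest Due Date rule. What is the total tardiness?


Sort by due date (EDD order): [(9, 7), (5, 19), (8, 21), (6, 24), (2, 25), (10, 29)]
Compute completion times and tardiness:
  Job 1: p=9, d=7, C=9, tardiness=max(0,9-7)=2
  Job 2: p=5, d=19, C=14, tardiness=max(0,14-19)=0
  Job 3: p=8, d=21, C=22, tardiness=max(0,22-21)=1
  Job 4: p=6, d=24, C=28, tardiness=max(0,28-24)=4
  Job 5: p=2, d=25, C=30, tardiness=max(0,30-25)=5
  Job 6: p=10, d=29, C=40, tardiness=max(0,40-29)=11
Total tardiness = 23

23


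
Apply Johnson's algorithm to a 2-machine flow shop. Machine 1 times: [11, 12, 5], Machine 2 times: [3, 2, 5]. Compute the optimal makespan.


Apply Johnson's rule:
  Group 1 (a <= b): [(3, 5, 5)]
  Group 2 (a > b): [(1, 11, 3), (2, 12, 2)]
Optimal job order: [3, 1, 2]
Schedule:
  Job 3: M1 done at 5, M2 done at 10
  Job 1: M1 done at 16, M2 done at 19
  Job 2: M1 done at 28, M2 done at 30
Makespan = 30

30


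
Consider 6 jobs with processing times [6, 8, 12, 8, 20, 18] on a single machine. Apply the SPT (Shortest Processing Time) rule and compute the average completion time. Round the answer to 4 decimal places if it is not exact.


Sort jobs by processing time (SPT order): [6, 8, 8, 12, 18, 20]
Compute completion times sequentially:
  Job 1: processing = 6, completes at 6
  Job 2: processing = 8, completes at 14
  Job 3: processing = 8, completes at 22
  Job 4: processing = 12, completes at 34
  Job 5: processing = 18, completes at 52
  Job 6: processing = 20, completes at 72
Sum of completion times = 200
Average completion time = 200/6 = 33.3333

33.3333


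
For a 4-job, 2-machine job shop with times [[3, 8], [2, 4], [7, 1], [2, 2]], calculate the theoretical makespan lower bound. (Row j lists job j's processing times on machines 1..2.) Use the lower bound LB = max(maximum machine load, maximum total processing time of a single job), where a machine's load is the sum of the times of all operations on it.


Machine loads:
  Machine 1: 3 + 2 + 7 + 2 = 14
  Machine 2: 8 + 4 + 1 + 2 = 15
Max machine load = 15
Job totals:
  Job 1: 11
  Job 2: 6
  Job 3: 8
  Job 4: 4
Max job total = 11
Lower bound = max(15, 11) = 15

15


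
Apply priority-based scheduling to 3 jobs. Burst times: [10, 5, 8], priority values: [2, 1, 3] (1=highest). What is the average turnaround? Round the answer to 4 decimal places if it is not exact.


Sort by priority (ascending = highest first):
Order: [(1, 5), (2, 10), (3, 8)]
Completion times:
  Priority 1, burst=5, C=5
  Priority 2, burst=10, C=15
  Priority 3, burst=8, C=23
Average turnaround = 43/3 = 14.3333

14.3333


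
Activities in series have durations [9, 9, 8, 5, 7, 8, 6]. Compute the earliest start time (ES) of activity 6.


Activity 6 starts after activities 1 through 5 complete.
Predecessor durations: [9, 9, 8, 5, 7]
ES = 9 + 9 + 8 + 5 + 7 = 38

38


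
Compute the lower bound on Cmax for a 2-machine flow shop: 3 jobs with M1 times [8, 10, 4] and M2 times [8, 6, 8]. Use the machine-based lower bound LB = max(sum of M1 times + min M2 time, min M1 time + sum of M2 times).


LB1 = sum(M1 times) + min(M2 times) = 22 + 6 = 28
LB2 = min(M1 times) + sum(M2 times) = 4 + 22 = 26
Lower bound = max(LB1, LB2) = max(28, 26) = 28

28


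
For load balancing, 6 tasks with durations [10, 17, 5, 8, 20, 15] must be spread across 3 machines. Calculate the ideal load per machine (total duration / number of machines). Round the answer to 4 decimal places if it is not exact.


Total processing time = 10 + 17 + 5 + 8 + 20 + 15 = 75
Number of machines = 3
Ideal balanced load = 75 / 3 = 25.0

25.0


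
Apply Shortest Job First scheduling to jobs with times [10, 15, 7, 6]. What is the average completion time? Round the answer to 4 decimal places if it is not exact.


SJF order (ascending): [6, 7, 10, 15]
Completion times:
  Job 1: burst=6, C=6
  Job 2: burst=7, C=13
  Job 3: burst=10, C=23
  Job 4: burst=15, C=38
Average completion = 80/4 = 20.0

20.0


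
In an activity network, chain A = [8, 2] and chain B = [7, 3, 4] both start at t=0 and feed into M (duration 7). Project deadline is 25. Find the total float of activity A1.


Forward pass: ES(A1) = sum of predecessors on chain A = 0
EF = ES + duration = 0 + 8 = 8
Backward pass: LF(M) = deadline = 25; LS(M) = 25 - 7 = 18
LF(A1) = LS(M) - sum(successors on chain A) = 18 - 2 = 16
LS = LF - duration = 16 - 8 = 8
Total float = LS - ES = 8 - 0 = 8

8


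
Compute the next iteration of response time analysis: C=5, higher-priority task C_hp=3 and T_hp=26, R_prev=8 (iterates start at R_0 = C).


R_next = C + ceil(R_prev / T_hp) * C_hp
ceil(8 / 26) = ceil(0.3077) = 1
Interference = 1 * 3 = 3
R_next = 5 + 3 = 8
R_next = R_prev, so the iteration has converged (response time = 8).

8


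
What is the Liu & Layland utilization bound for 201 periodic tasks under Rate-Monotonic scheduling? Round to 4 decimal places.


Compute 2^(1/201) = 1.0034544463
Subtract 1: 1.0034544463 - 1 = 0.0034544463
Multiply by n: 201 * 0.0034544463 = 0.6943437063
Round to 4 dp: 0.6943

0.6943


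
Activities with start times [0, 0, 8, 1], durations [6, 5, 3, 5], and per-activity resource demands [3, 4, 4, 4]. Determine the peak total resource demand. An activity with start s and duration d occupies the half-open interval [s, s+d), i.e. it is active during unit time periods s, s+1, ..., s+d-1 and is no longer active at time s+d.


Each activity i is active on [start_i, start_i + duration_i).
Compute total resource usage per time slot:
  t=0: active resources = [3, 4], total = 7
  t=1: active resources = [3, 4, 4], total = 11
  t=2: active resources = [3, 4, 4], total = 11
  t=3: active resources = [3, 4, 4], total = 11
  t=4: active resources = [3, 4, 4], total = 11
  t=5: active resources = [3, 4], total = 7
  t=6: active resources = [], total = 0
  t=7: active resources = [], total = 0
  t=8: active resources = [4], total = 4
  t=9: active resources = [4], total = 4
  t=10: active resources = [4], total = 4
Peak resource demand = 11

11


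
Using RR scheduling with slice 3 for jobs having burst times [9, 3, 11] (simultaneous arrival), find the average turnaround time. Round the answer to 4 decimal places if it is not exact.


Time quantum = 3
Execution trace:
  J1 runs 3 units, time = 3
  J2 runs 3 units, time = 6
  J3 runs 3 units, time = 9
  J1 runs 3 units, time = 12
  J3 runs 3 units, time = 15
  J1 runs 3 units, time = 18
  J3 runs 3 units, time = 21
  J3 runs 2 units, time = 23
Finish times: [18, 6, 23]
Average turnaround = 47/3 = 15.6667

15.6667


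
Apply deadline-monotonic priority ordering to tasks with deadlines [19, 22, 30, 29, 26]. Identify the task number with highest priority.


Sort tasks by relative deadline (ascending):
  Task 1: deadline = 19
  Task 2: deadline = 22
  Task 5: deadline = 26
  Task 4: deadline = 29
  Task 3: deadline = 30
Priority order (highest first): [1, 2, 5, 4, 3]
Highest priority task = 1

1


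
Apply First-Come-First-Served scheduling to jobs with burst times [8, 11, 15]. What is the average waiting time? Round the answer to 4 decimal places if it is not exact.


FCFS order (as given): [8, 11, 15]
Waiting times:
  Job 1: wait = 0
  Job 2: wait = 8
  Job 3: wait = 19
Sum of waiting times = 27
Average waiting time = 27/3 = 9.0

9.0


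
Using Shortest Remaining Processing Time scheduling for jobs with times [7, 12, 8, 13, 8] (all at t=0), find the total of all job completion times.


Since all jobs arrive at t=0, SRPT equals SPT ordering.
SPT order: [7, 8, 8, 12, 13]
Completion times:
  Job 1: p=7, C=7
  Job 2: p=8, C=15
  Job 3: p=8, C=23
  Job 4: p=12, C=35
  Job 5: p=13, C=48
Total completion time = 7 + 15 + 23 + 35 + 48 = 128

128


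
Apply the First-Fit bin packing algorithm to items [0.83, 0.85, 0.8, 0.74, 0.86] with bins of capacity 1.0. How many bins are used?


Place items sequentially using First-Fit:
  Item 0.83 -> new Bin 1
  Item 0.85 -> new Bin 2
  Item 0.8 -> new Bin 3
  Item 0.74 -> new Bin 4
  Item 0.86 -> new Bin 5
Total bins used = 5

5


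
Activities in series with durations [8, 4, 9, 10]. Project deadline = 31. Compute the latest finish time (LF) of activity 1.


LF(activity 1) = deadline - sum of successor durations
Successors: activities 2 through 4 with durations [4, 9, 10]
Sum of successor durations = 23
LF = 31 - 23 = 8

8


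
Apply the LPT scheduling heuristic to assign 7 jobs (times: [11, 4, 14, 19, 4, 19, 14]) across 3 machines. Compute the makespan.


Sort jobs in decreasing order (LPT): [19, 19, 14, 14, 11, 4, 4]
Assign each job to the least loaded machine:
  Machine 1: jobs [19, 11], load = 30
  Machine 2: jobs [19, 4, 4], load = 27
  Machine 3: jobs [14, 14], load = 28
Makespan = max load = 30

30


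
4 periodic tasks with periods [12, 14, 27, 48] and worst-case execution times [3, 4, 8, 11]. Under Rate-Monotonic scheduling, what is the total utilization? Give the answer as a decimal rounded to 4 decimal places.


Compute individual utilizations (exact fractions):
  Task 1: C/T = 3/12 = 1/4 (approx. 0.25)
  Task 2: C/T = 4/14 = 2/7 (approx. 0.2857)
  Task 3: C/T = 8/27 (approx. 0.2963)
  Task 4: C/T = 11/48 (approx. 0.2292)
Total utilization U = 1/4 + 2/7 + 8/27 + 11/48 = 3209/3024
Rounded to 4 decimal places: U = 1.0612
RM (Liu & Layland) bound for 4 tasks = 0.756828; compare with U = 3209/3024 (approx. 1.061177)
U > 1, so the task set is not schedulable (processor overloaded).

1.0612


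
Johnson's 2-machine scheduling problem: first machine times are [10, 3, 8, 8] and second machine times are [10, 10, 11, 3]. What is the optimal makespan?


Apply Johnson's rule:
  Group 1 (a <= b): [(2, 3, 10), (3, 8, 11), (1, 10, 10)]
  Group 2 (a > b): [(4, 8, 3)]
Optimal job order: [2, 3, 1, 4]
Schedule:
  Job 2: M1 done at 3, M2 done at 13
  Job 3: M1 done at 11, M2 done at 24
  Job 1: M1 done at 21, M2 done at 34
  Job 4: M1 done at 29, M2 done at 37
Makespan = 37

37


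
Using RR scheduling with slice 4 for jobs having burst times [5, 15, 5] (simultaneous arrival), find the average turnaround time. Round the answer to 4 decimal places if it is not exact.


Time quantum = 4
Execution trace:
  J1 runs 4 units, time = 4
  J2 runs 4 units, time = 8
  J3 runs 4 units, time = 12
  J1 runs 1 units, time = 13
  J2 runs 4 units, time = 17
  J3 runs 1 units, time = 18
  J2 runs 4 units, time = 22
  J2 runs 3 units, time = 25
Finish times: [13, 25, 18]
Average turnaround = 56/3 = 18.6667

18.6667


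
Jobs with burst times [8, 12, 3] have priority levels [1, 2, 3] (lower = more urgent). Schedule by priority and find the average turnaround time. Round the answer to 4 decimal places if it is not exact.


Sort by priority (ascending = highest first):
Order: [(1, 8), (2, 12), (3, 3)]
Completion times:
  Priority 1, burst=8, C=8
  Priority 2, burst=12, C=20
  Priority 3, burst=3, C=23
Average turnaround = 51/3 = 17.0

17.0


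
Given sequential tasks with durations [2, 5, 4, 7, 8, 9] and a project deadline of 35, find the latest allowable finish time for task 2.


LF(activity 2) = deadline - sum of successor durations
Successors: activities 3 through 6 with durations [4, 7, 8, 9]
Sum of successor durations = 28
LF = 35 - 28 = 7

7


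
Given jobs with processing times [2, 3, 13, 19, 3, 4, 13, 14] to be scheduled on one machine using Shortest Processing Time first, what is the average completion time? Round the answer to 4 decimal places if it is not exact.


Sort jobs by processing time (SPT order): [2, 3, 3, 4, 13, 13, 14, 19]
Compute completion times sequentially:
  Job 1: processing = 2, completes at 2
  Job 2: processing = 3, completes at 5
  Job 3: processing = 3, completes at 8
  Job 4: processing = 4, completes at 12
  Job 5: processing = 13, completes at 25
  Job 6: processing = 13, completes at 38
  Job 7: processing = 14, completes at 52
  Job 8: processing = 19, completes at 71
Sum of completion times = 213
Average completion time = 213/8 = 26.625

26.625


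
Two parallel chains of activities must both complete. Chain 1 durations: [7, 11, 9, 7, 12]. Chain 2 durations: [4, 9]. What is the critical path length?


Path A total = 7 + 11 + 9 + 7 + 12 = 46
Path B total = 4 + 9 = 13
Critical path = longest path = max(46, 13) = 46

46


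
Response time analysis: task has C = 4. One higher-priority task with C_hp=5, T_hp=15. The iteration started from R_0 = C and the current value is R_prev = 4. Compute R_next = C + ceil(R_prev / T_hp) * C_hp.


R_next = C + ceil(R_prev / T_hp) * C_hp
ceil(4 / 15) = ceil(0.2667) = 1
Interference = 1 * 5 = 5
R_next = 4 + 5 = 9

9


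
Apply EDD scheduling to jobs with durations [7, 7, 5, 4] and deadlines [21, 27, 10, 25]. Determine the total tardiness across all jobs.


Sort by due date (EDD order): [(5, 10), (7, 21), (4, 25), (7, 27)]
Compute completion times and tardiness:
  Job 1: p=5, d=10, C=5, tardiness=max(0,5-10)=0
  Job 2: p=7, d=21, C=12, tardiness=max(0,12-21)=0
  Job 3: p=4, d=25, C=16, tardiness=max(0,16-25)=0
  Job 4: p=7, d=27, C=23, tardiness=max(0,23-27)=0
Total tardiness = 0

0


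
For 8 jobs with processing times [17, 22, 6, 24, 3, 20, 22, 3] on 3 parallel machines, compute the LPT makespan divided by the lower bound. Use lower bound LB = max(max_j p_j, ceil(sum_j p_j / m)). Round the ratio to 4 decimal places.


LPT order: [24, 22, 22, 20, 17, 6, 3, 3]
Machine loads after assignment: [36, 42, 39]
LPT makespan = 42
Lower bound = max(max_job, ceil(total/3)) = max(24, 39) = 39
Ratio = 42 / 39 = 1.0769

1.0769


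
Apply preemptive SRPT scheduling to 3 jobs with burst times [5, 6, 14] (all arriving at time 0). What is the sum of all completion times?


Since all jobs arrive at t=0, SRPT equals SPT ordering.
SPT order: [5, 6, 14]
Completion times:
  Job 1: p=5, C=5
  Job 2: p=6, C=11
  Job 3: p=14, C=25
Total completion time = 5 + 11 + 25 = 41

41


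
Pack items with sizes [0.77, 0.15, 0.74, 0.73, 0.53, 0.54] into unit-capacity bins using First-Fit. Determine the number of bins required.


Place items sequentially using First-Fit:
  Item 0.77 -> new Bin 1
  Item 0.15 -> Bin 1 (now 0.92)
  Item 0.74 -> new Bin 2
  Item 0.73 -> new Bin 3
  Item 0.53 -> new Bin 4
  Item 0.54 -> new Bin 5
Total bins used = 5

5


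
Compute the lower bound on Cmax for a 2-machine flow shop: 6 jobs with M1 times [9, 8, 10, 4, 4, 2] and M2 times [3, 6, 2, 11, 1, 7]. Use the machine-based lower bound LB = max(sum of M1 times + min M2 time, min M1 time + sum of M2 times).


LB1 = sum(M1 times) + min(M2 times) = 37 + 1 = 38
LB2 = min(M1 times) + sum(M2 times) = 2 + 30 = 32
Lower bound = max(LB1, LB2) = max(38, 32) = 38

38


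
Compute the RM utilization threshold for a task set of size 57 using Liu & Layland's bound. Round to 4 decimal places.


Compute 2^(1/57) = 1.0122347161
Subtract 1: 1.0122347161 - 1 = 0.0122347161
Multiply by n: 57 * 0.0122347161 = 0.6973788177
Round to 4 dp: 0.6974

0.6974


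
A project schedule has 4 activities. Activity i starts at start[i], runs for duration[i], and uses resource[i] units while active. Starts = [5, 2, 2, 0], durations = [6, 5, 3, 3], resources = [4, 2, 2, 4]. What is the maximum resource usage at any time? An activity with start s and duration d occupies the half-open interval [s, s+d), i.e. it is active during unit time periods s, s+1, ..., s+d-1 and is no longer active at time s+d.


Each activity i is active on [start_i, start_i + duration_i).
Compute total resource usage per time slot:
  t=0: active resources = [4], total = 4
  t=1: active resources = [4], total = 4
  t=2: active resources = [2, 2, 4], total = 8
  t=3: active resources = [2, 2], total = 4
  t=4: active resources = [2, 2], total = 4
  t=5: active resources = [4, 2], total = 6
  t=6: active resources = [4, 2], total = 6
  t=7: active resources = [4], total = 4
  t=8: active resources = [4], total = 4
  t=9: active resources = [4], total = 4
  t=10: active resources = [4], total = 4
Peak resource demand = 8

8


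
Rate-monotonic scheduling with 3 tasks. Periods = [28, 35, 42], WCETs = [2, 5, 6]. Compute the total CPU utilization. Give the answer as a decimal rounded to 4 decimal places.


Compute individual utilizations (exact fractions):
  Task 1: C/T = 2/28 = 1/14 (approx. 0.0714)
  Task 2: C/T = 5/35 = 1/7 (approx. 0.1429)
  Task 3: C/T = 6/42 = 1/7 (approx. 0.1429)
Total utilization U = 1/14 + 1/7 + 1/7 = 5/14
Rounded to 4 decimal places: U = 0.3571
RM (Liu & Layland) bound for 3 tasks = 0.779763; compare with U = 5/14 (approx. 0.357143)
U <= bound, so schedulable by RM sufficient condition.

0.3571


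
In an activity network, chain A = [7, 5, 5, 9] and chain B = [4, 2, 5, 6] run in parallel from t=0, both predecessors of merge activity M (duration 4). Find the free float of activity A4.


ES(A4) = sum of predecessors on chain A = 17
EF(A4) = ES + duration = 17 + 9 = 26
Successor of A4 is M. ES(M) = max(sum(A), sum(B)) = max(26, 17) = 26
Free float = ES(successor) - EF(current) = 26 - 26 = 0

0


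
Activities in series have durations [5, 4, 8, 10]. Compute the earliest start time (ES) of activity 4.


Activity 4 starts after activities 1 through 3 complete.
Predecessor durations: [5, 4, 8]
ES = 5 + 4 + 8 = 17

17


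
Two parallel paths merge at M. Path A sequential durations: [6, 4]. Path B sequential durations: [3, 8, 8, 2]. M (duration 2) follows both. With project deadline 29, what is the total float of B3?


Forward pass: ES(B3) = sum of predecessors on chain B = 11
EF = ES + duration = 11 + 8 = 19
Backward pass: LF(M) = deadline = 29; LS(M) = 29 - 2 = 27
LF(B3) = LS(M) - sum(successors on chain B) = 27 - 2 = 25
LS = LF - duration = 25 - 8 = 17
Total float = LS - ES = 17 - 11 = 6

6


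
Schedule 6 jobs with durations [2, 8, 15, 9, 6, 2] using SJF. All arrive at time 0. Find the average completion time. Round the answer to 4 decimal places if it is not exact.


SJF order (ascending): [2, 2, 6, 8, 9, 15]
Completion times:
  Job 1: burst=2, C=2
  Job 2: burst=2, C=4
  Job 3: burst=6, C=10
  Job 4: burst=8, C=18
  Job 5: burst=9, C=27
  Job 6: burst=15, C=42
Average completion = 103/6 = 17.1667

17.1667
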